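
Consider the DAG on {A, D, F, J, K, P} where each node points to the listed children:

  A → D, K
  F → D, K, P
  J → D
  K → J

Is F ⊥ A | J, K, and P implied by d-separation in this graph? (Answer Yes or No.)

No

There are 4 undirected paths between F and A; checking each against the conditioning set {J, K, P}:
Path 1: F → D ← A
  D is a collider here and neither D nor any of its descendants is conditioned on, so the collider stays closed — the path is blocked at D.
Path 2: F → D ← J ← K ← A
  D is a collider here and neither D nor any of its descendants is conditioned on, so the collider stays closed — the path is blocked at D.
Path 3: F → K ← A
  K is a collider and K is conditioned on, which opens it — no node blocks this path, so it is active.
Path 4: F → K → J → D ← A
  K is a chain here and K is conditioned on, so the path is blocked at K.
Because an active path exists, F and A are not d-separated.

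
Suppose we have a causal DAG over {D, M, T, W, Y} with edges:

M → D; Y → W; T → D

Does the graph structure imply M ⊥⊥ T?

The only undirected path from M to T is:
Path 1: M → D ← T
  D is a collider here and neither D nor any of its descendants is conditioned on, so the collider stays closed — the path is blocked at D.
Every path is blocked, so M and T are d-separated given ∅.

Yes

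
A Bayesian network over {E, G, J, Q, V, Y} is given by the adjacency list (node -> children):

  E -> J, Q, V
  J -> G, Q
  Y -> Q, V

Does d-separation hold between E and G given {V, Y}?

Enumerating the 3 paths from E to G and testing each for blocking by {V, Y}:
Path 1: E → J → G
  J is a chain and J is not conditioned on — no node blocks this path, so it is active.
Path 2: E → V ← Y → Q ← J → G
  Y is a fork here and Y is conditioned on, so the path is blocked at Y.
Path 3: E → Q ← J → G
  Q is a collider here and neither Q nor any of its descendants is conditioned on, so the collider stays closed — the path is blocked at Q.
Since the path E → J → G is active, E and G are not d-separated given {V, Y}.

No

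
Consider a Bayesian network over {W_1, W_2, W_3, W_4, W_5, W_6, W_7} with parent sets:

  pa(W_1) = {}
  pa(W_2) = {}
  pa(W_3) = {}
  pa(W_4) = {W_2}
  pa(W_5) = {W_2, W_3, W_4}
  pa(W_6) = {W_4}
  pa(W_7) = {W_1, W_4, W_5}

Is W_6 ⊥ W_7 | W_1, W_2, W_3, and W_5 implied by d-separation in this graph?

No

There are 3 undirected paths between W_6 and W_7; checking each against the conditioning set {W_1, W_2, W_3, W_5}:
Path 1: W_6 ← W_4 ← W_2 → W_5 → W_7
  W_2 is a fork here and W_2 is conditioned on, so the path is blocked at W_2.
Path 2: W_6 ← W_4 → W_7
  W_4 is a fork and W_4 is not conditioned on — no node blocks this path, so it is active.
Path 3: W_6 ← W_4 → W_5 → W_7
  W_5 is a chain here and W_5 is conditioned on, so the path is blocked at W_5.
Since the path W_6 ← W_4 → W_7 is active, W_6 and W_7 are not d-separated given {W_1, W_2, W_3, W_5}.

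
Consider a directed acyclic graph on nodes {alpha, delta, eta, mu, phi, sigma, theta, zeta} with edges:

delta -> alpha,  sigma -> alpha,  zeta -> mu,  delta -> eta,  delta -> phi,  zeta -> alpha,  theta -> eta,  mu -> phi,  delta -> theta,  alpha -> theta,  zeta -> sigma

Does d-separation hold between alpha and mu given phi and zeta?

No

5 paths connect alpha and mu; each must be blocked for d-separation to hold:
Path 1: alpha ← zeta → mu
  zeta is a fork here and zeta is conditioned on, so the path is blocked at zeta.
Path 2: alpha → theta → eta ← delta → phi ← mu
  eta is a collider here and neither eta nor any of its descendants is conditioned on, so the collider stays closed — the path is blocked at eta.
Path 3: alpha → theta ← delta → phi ← mu
  theta is a collider here and neither theta nor any of its descendants is conditioned on, so the collider stays closed — the path is blocked at theta.
Path 4: alpha ← delta → phi ← mu
  delta is a fork and delta is not conditioned on; phi is a collider and phi is conditioned on, which opens it — no node blocks this path, so it is active.
Path 5: alpha ← sigma ← zeta → mu
  zeta is a fork here and zeta is conditioned on, so the path is blocked at zeta.
Since the path alpha ← delta → phi ← mu is active, alpha and mu are not d-separated given {phi, zeta}.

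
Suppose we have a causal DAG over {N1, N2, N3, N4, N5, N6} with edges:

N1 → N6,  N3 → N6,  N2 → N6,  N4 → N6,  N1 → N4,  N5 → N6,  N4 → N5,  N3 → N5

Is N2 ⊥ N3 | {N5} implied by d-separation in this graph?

Yes

4 paths connect N2 and N3; each must be blocked for d-separation to hold:
  1. N2 → N6 ← N3 — N6:collider[blocks] ⇒ blocked
  2. N2 → N6 ← N5 ← N3 — N6:collider[blocks]; N5:chain[blocks] ⇒ blocked
  3. N2 → N6 ← N4 → N5 ← N3 — N6:collider[blocks]; N4:fork[open]; N5:collider[open] ⇒ blocked
  4. N2 → N6 ← N1 → N4 → N5 ← N3 — N6:collider[blocks]; N1:fork[open]; N4:chain[open]; N5:collider[open] ⇒ blocked
All paths are blocked; N2 ⊥ N3 | {N5} holds.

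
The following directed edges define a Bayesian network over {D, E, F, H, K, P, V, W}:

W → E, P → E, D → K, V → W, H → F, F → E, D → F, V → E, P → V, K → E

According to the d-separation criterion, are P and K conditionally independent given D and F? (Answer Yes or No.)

6 paths connect P and K; each must be blocked for d-separation to hold:
  1. P → E ← F ← D → K — E:collider[blocks]; F:chain[blocks]; D:fork[blocks] ⇒ blocked
  2. P → E ← K — E:collider[blocks] ⇒ blocked
  3. P → V → E ← F ← D → K — V:chain[open]; E:collider[blocks]; F:chain[blocks]; D:fork[blocks] ⇒ blocked
  4. P → V → E ← K — V:chain[open]; E:collider[blocks] ⇒ blocked
  5. P → V → W → E ← F ← D → K — V:chain[open]; W:chain[open]; E:collider[blocks]; F:chain[blocks]; D:fork[blocks] ⇒ blocked
  6. P → V → W → E ← K — V:chain[open]; W:chain[open]; E:collider[blocks] ⇒ blocked
Since every path is blocked, d-separation holds.

Yes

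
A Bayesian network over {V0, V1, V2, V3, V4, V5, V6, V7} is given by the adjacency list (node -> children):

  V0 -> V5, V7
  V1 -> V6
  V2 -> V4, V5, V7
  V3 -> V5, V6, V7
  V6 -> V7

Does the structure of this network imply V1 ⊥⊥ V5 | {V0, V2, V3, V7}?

6 paths connect V1 and V5; each must be blocked for d-separation to hold:
Path 1: V1 → V6 ← V3 → V7 ← V0 → V5
  V3 is a fork here and V3 is conditioned on, so the path is blocked at V3.
Path 2: V1 → V6 ← V3 → V7 ← V2 → V5
  V3 is a fork here and V3 is conditioned on, so the path is blocked at V3.
Path 3: V1 → V6 ← V3 → V5
  V3 is a fork here and V3 is conditioned on, so the path is blocked at V3.
Path 4: V1 → V6 → V7 ← V0 → V5
  V0 is a fork here and V0 is conditioned on, so the path is blocked at V0.
Path 5: V1 → V6 → V7 ← V2 → V5
  V2 is a fork here and V2 is conditioned on, so the path is blocked at V2.
Path 6: V1 → V6 → V7 ← V3 → V5
  V3 is a fork here and V3 is conditioned on, so the path is blocked at V3.
All paths are blocked; V1 ⊥ V5 | {V0, V2, V3, V7} holds.

Yes — V1 and V5 are d-separated given {V0, V2, V3, V7}.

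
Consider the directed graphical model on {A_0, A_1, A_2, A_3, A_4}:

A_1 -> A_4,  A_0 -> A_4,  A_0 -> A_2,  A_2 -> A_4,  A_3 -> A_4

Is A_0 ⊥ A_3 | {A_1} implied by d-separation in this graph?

2 paths connect A_0 and A_3; each must be blocked for d-separation to hold:
  1. A_0 → A_2 → A_4 ← A_3 — A_2:chain[open]; A_4:collider[blocks] ⇒ blocked
  2. A_0 → A_4 ← A_3 — A_4:collider[blocks] ⇒ blocked
Every path is blocked, so A_0 and A_3 are d-separated given {A_1}.

Yes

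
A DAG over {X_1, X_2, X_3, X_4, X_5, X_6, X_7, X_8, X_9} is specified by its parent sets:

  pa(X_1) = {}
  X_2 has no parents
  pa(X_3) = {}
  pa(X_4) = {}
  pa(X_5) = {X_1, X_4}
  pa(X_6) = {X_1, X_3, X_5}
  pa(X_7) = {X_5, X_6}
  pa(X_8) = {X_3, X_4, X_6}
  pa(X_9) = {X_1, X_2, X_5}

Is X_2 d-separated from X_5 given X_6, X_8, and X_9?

There are 6 undirected paths between X_2 and X_5; checking each against the conditioning set {X_6, X_8, X_9}:
Path 1: X_2 → X_9 ← X_5
  X_9 is a collider and X_9 is conditioned on, which opens it — no node blocks this path, so it is active.
Path 2: X_2 → X_9 ← X_1 → X_5
  X_9 is a collider and X_9 is conditioned on, which opens it; X_1 is a fork and X_1 is not conditioned on — no node blocks this path, so it is active.
Path 3: X_2 → X_9 ← X_1 → X_6 ← X_5
  X_9 is a collider and X_9 is conditioned on, which opens it; X_1 is a fork and X_1 is not conditioned on; X_6 is a collider and X_6 is conditioned on, which opens it — no node blocks this path, so it is active.
Path 4: X_2 → X_9 ← X_1 → X_6 ← X_3 → X_8 ← X_4 → X_5
  X_9 is a collider and X_9 is conditioned on, which opens it; X_1 is a fork and X_1 is not conditioned on; X_6 is a collider and X_6 is conditioned on, which opens it; X_3 is a fork and X_3 is not conditioned on; X_8 is a collider and X_8 is conditioned on, which opens it; X_4 is a fork and X_4 is not conditioned on — no node blocks this path, so it is active.
Path 5: X_2 → X_9 ← X_1 → X_6 → X_7 ← X_5
  X_6 is a chain here and X_6 is conditioned on, so the path is blocked at X_6.
Path 6: X_2 → X_9 ← X_1 → X_6 → X_8 ← X_4 → X_5
  X_6 is a chain here and X_6 is conditioned on, so the path is blocked at X_6.
Because an active path exists, X_2 and X_5 are not d-separated.

No — X_2 and X_5 are not d-separated given {X_6, X_8, X_9}.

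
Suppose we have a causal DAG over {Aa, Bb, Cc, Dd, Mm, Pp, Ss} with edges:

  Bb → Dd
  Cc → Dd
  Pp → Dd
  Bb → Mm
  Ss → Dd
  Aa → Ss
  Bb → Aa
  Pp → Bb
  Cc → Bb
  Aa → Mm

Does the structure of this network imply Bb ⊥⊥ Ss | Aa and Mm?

5 paths connect Bb and Ss; each must be blocked for d-separation to hold:
  1. Bb → Mm ← Aa → Ss — Mm:collider[open]; Aa:fork[blocks] ⇒ blocked
  2. Bb ← Pp → Dd ← Ss — Pp:fork[open]; Dd:collider[blocks] ⇒ blocked
  3. Bb → Dd ← Ss — Dd:collider[blocks] ⇒ blocked
  4. Bb ← Cc → Dd ← Ss — Cc:fork[open]; Dd:collider[blocks] ⇒ blocked
  5. Bb → Aa → Ss — Aa:chain[blocks] ⇒ blocked
All paths are blocked; Bb ⊥ Ss | {Aa, Mm} holds.

Yes — Bb and Ss are d-separated given {Aa, Mm}.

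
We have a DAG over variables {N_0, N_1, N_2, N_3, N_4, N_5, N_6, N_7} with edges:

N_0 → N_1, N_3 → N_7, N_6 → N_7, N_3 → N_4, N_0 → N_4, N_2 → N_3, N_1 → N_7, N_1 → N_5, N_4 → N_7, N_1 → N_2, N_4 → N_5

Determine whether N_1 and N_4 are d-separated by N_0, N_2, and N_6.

6 paths connect N_1 and N_4; each must be blocked for d-separation to hold:
Path 1: N_1 → N_2 → N_3 → N_4
  N_2 is a chain here and N_2 is conditioned on, so the path is blocked at N_2.
Path 2: N_1 → N_2 → N_3 → N_7 ← N_4
  N_2 is a chain here and N_2 is conditioned on, so the path is blocked at N_2.
Path 3: N_1 → N_5 ← N_4
  N_5 is a collider here and neither N_5 nor any of its descendants is conditioned on, so the collider stays closed — the path is blocked at N_5.
Path 4: N_1 → N_7 ← N_4
  N_7 is a collider here and neither N_7 nor any of its descendants is conditioned on, so the collider stays closed — the path is blocked at N_7.
Path 5: N_1 → N_7 ← N_3 → N_4
  N_7 is a collider here and neither N_7 nor any of its descendants is conditioned on, so the collider stays closed — the path is blocked at N_7.
Path 6: N_1 ← N_0 → N_4
  N_0 is a fork here and N_0 is conditioned on, so the path is blocked at N_0.
Every path is blocked, so N_1 and N_4 are d-separated given {N_0, N_2, N_6}.

Yes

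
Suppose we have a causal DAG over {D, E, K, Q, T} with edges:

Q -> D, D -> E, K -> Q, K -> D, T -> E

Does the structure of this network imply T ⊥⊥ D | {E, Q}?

No — T and D are not d-separated given {E, Q}.

Only one path connects T and D:
  1. T → E ← D — E:collider[open] ⇒ active
At least one path is unblocked, so d-separation fails.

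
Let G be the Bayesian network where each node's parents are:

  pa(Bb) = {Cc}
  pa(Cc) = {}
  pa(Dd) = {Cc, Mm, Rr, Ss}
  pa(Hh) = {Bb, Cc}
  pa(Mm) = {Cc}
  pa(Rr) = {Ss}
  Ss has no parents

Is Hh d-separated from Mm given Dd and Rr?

Enumerating the 4 paths from Hh to Mm and testing each for blocking by {Dd, Rr}:
  1. Hh ← Cc → Dd ← Mm — Cc:fork[open]; Dd:collider[open] ⇒ active
  2. Hh ← Cc → Mm — Cc:fork[open] ⇒ active
  3. Hh ← Bb ← Cc → Dd ← Mm — Bb:chain[open]; Cc:fork[open]; Dd:collider[open] ⇒ active
  4. Hh ← Bb ← Cc → Mm — Bb:chain[open]; Cc:fork[open] ⇒ active
Since the path Hh ← Cc → Dd ← Mm is active, Hh and Mm are not d-separated given {Dd, Rr}.

No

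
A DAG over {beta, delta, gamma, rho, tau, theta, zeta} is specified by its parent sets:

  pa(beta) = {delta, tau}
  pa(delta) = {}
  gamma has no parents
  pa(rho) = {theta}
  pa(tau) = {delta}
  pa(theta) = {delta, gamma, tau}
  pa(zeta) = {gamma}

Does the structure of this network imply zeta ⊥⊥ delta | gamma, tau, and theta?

Yes

There are 3 undirected paths between zeta and delta; checking each against the conditioning set {gamma, tau, theta}:
  1. zeta ← gamma → theta ← delta — gamma:fork[blocks]; theta:collider[open] ⇒ blocked
  2. zeta ← gamma → theta ← tau ← delta — gamma:fork[blocks]; theta:collider[open]; tau:chain[blocks] ⇒ blocked
  3. zeta ← gamma → theta ← tau → beta ← delta — gamma:fork[blocks]; theta:collider[open]; tau:fork[blocks]; beta:collider[blocks] ⇒ blocked
Every path is blocked, so zeta and delta are d-separated given {gamma, tau, theta}.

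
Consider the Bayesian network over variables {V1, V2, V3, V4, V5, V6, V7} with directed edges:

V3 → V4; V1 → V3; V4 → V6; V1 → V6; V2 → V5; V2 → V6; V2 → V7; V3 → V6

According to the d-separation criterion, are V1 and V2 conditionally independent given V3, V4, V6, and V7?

3 paths connect V1 and V2; each must be blocked for d-separation to hold:
  1. V1 → V3 → V4 → V6 ← V2 — V3:chain[blocks]; V4:chain[blocks]; V6:collider[open] ⇒ blocked
  2. V1 → V3 → V6 ← V2 — V3:chain[blocks]; V6:collider[open] ⇒ blocked
  3. V1 → V6 ← V2 — V6:collider[open] ⇒ active
Since the path V1 → V6 ← V2 is active, V1 and V2 are not d-separated given {V3, V4, V6, V7}.

No — V1 and V2 are not d-separated given {V3, V4, V6, V7}.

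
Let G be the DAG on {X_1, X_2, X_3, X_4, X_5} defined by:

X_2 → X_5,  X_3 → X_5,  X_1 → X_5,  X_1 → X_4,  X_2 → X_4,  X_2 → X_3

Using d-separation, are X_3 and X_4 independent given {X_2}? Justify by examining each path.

Yes

Enumerating the 4 paths from X_3 to X_4 and testing each for blocking by {X_2}:
  1. X_3 → X_5 ← X_1 → X_4 — X_5:collider[blocks]; X_1:fork[open] ⇒ blocked
  2. X_3 → X_5 ← X_2 → X_4 — X_5:collider[blocks]; X_2:fork[blocks] ⇒ blocked
  3. X_3 ← X_2 → X_5 ← X_1 → X_4 — X_2:fork[blocks]; X_5:collider[blocks]; X_1:fork[open] ⇒ blocked
  4. X_3 ← X_2 → X_4 — X_2:fork[blocks] ⇒ blocked
All paths are blocked; X_3 ⊥ X_4 | {X_2} holds.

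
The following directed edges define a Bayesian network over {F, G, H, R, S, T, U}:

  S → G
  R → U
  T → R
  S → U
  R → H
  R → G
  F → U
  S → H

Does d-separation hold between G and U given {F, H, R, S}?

We examine all 4 paths between G and U:
Path 1: G ← R → U
  R is a fork here and R is conditioned on, so the path is blocked at R.
Path 2: G ← R → H ← S → U
  R is a fork here and R is conditioned on, so the path is blocked at R.
Path 3: G ← S → U
  S is a fork here and S is conditioned on, so the path is blocked at S.
Path 4: G ← S → H ← R → U
  S is a fork here and S is conditioned on, so the path is blocked at S.
Every path is blocked, so G and U are d-separated given {F, H, R, S}.

Yes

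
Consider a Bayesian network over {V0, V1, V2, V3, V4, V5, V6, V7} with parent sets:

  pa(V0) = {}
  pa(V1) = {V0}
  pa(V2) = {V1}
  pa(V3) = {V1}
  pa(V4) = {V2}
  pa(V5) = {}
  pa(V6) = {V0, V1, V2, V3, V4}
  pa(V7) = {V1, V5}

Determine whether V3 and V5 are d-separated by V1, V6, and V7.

Yes — V3 and V5 are d-separated given {V1, V6, V7}.

Enumerating the 5 paths from V3 to V5 and testing each for blocking by {V1, V6, V7}:
Path 1: V3 ← V1 → V7 ← V5
  V1 is a fork here and V1 is conditioned on, so the path is blocked at V1.
Path 2: V3 → V6 ← V1 → V7 ← V5
  V1 is a fork here and V1 is conditioned on, so the path is blocked at V1.
Path 3: V3 → V6 ← V0 → V1 → V7 ← V5
  V1 is a chain here and V1 is conditioned on, so the path is blocked at V1.
Path 4: V3 → V6 ← V4 ← V2 ← V1 → V7 ← V5
  V1 is a fork here and V1 is conditioned on, so the path is blocked at V1.
Path 5: V3 → V6 ← V2 ← V1 → V7 ← V5
  V1 is a fork here and V1 is conditioned on, so the path is blocked at V1.
Every path is blocked, so V3 and V5 are d-separated given {V1, V6, V7}.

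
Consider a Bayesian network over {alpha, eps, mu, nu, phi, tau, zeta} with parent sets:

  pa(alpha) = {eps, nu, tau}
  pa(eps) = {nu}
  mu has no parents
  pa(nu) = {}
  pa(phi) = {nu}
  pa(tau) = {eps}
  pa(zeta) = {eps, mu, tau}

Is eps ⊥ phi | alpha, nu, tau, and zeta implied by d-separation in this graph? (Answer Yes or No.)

Yes — eps and phi are d-separated given {alpha, nu, tau, zeta}.

There are 4 undirected paths between eps and phi; checking each against the conditioning set {alpha, nu, tau, zeta}:
Path 1: eps → tau → alpha ← nu → phi
  tau is a chain here and tau is conditioned on, so the path is blocked at tau.
Path 2: eps → alpha ← nu → phi
  nu is a fork here and nu is conditioned on, so the path is blocked at nu.
Path 3: eps → zeta ← tau → alpha ← nu → phi
  tau is a fork here and tau is conditioned on, so the path is blocked at tau.
Path 4: eps ← nu → phi
  nu is a fork here and nu is conditioned on, so the path is blocked at nu.
All paths are blocked; eps ⊥ phi | {alpha, nu, tau, zeta} holds.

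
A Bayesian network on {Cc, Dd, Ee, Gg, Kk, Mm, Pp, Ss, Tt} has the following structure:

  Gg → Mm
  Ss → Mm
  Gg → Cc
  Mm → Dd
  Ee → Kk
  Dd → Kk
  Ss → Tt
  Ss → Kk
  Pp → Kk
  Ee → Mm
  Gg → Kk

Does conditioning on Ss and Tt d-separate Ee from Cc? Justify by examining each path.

Yes

6 paths connect Ee and Cc; each must be blocked for d-separation to hold:
Path 1: Ee → Mm ← Ss → Kk ← Gg → Cc
  Mm is a collider here and neither Mm nor any of its descendants is conditioned on, so the collider stays closed — the path is blocked at Mm.
Path 2: Ee → Mm ← Gg → Cc
  Mm is a collider here and neither Mm nor any of its descendants is conditioned on, so the collider stays closed — the path is blocked at Mm.
Path 3: Ee → Mm → Dd → Kk ← Gg → Cc
  Kk is a collider here and neither Kk nor any of its descendants is conditioned on, so the collider stays closed — the path is blocked at Kk.
Path 4: Ee → Kk ← Ss → Mm ← Gg → Cc
  Kk is a collider here and neither Kk nor any of its descendants is conditioned on, so the collider stays closed — the path is blocked at Kk.
Path 5: Ee → Kk ← Gg → Cc
  Kk is a collider here and neither Kk nor any of its descendants is conditioned on, so the collider stays closed — the path is blocked at Kk.
Path 6: Ee → Kk ← Dd ← Mm ← Gg → Cc
  Kk is a collider here and neither Kk nor any of its descendants is conditioned on, so the collider stays closed — the path is blocked at Kk.
All paths are blocked; Ee ⊥ Cc | {Ss, Tt} holds.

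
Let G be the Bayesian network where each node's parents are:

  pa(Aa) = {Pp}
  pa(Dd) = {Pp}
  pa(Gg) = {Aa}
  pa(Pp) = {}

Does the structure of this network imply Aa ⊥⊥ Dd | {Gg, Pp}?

Only one path connects Aa and Dd:
Path 1: Aa ← Pp → Dd
  Pp is a fork here and Pp is conditioned on, so the path is blocked at Pp.
Since every path is blocked, d-separation holds.

Yes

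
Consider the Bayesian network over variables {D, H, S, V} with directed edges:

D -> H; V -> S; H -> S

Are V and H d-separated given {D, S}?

No

Only one path connects V and H:
Path 1: V → S ← H
  S is a collider and S is conditioned on, which opens it — no node blocks this path, so it is active.
Since the path V → S ← H is active, V and H are not d-separated given {D, S}.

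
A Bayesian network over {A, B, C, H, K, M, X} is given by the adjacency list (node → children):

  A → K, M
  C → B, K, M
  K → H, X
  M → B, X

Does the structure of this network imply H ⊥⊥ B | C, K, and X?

Yes

6 paths connect H and B; each must be blocked for d-separation to hold:
Path 1: H ← K ← C → M → B
  K is a chain here and K is conditioned on, so the path is blocked at K.
Path 2: H ← K ← C → B
  K is a chain here and K is conditioned on, so the path is blocked at K.
Path 3: H ← K ← A → M ← C → B
  K is a chain here and K is conditioned on, so the path is blocked at K.
Path 4: H ← K ← A → M → B
  K is a chain here and K is conditioned on, so the path is blocked at K.
Path 5: H ← K → X ← M ← C → B
  K is a fork here and K is conditioned on, so the path is blocked at K.
Path 6: H ← K → X ← M → B
  K is a fork here and K is conditioned on, so the path is blocked at K.
All paths are blocked; H ⊥ B | {C, K, X} holds.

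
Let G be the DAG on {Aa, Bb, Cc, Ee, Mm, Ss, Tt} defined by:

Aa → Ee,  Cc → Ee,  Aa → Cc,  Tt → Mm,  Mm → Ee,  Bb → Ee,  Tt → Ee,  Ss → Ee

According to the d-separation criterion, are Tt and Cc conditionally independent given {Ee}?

4 paths connect Tt and Cc; each must be blocked for d-separation to hold:
Path 1: Tt → Ee ← Cc
  Ee is a collider and Ee is conditioned on, which opens it — no node blocks this path, so it is active.
Path 2: Tt → Ee ← Aa → Cc
  Ee is a collider and Ee is conditioned on, which opens it; Aa is a fork and Aa is not conditioned on — no node blocks this path, so it is active.
Path 3: Tt → Mm → Ee ← Cc
  Mm is a chain and Mm is not conditioned on; Ee is a collider and Ee is conditioned on, which opens it — no node blocks this path, so it is active.
Path 4: Tt → Mm → Ee ← Aa → Cc
  Mm is a chain and Mm is not conditioned on; Ee is a collider and Ee is conditioned on, which opens it; Aa is a fork and Aa is not conditioned on — no node blocks this path, so it is active.
Because an active path exists, Tt and Cc are not d-separated.

No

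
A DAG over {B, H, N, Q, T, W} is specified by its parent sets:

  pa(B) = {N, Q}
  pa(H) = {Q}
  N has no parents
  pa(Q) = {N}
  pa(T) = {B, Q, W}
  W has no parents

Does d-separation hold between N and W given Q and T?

4 paths connect N and W; each must be blocked for d-separation to hold:
Path 1: N → B → T ← W
  B is a chain and B is not conditioned on; T is a collider and T is conditioned on, which opens it — no node blocks this path, so it is active.
Path 2: N → B ← Q → T ← W
  Q is a fork here and Q is conditioned on, so the path is blocked at Q.
Path 3: N → Q → T ← W
  Q is a chain here and Q is conditioned on, so the path is blocked at Q.
Path 4: N → Q → B → T ← W
  Q is a chain here and Q is conditioned on, so the path is blocked at Q.
At least one path is unblocked, so d-separation fails.

No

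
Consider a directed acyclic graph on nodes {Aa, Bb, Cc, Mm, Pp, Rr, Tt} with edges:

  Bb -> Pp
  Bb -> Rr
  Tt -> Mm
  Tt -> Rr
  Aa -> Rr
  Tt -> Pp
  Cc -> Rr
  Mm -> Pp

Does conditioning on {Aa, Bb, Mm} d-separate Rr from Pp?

No — Rr and Pp are not d-separated given {Aa, Bb, Mm}.

We examine all 3 paths between Rr and Pp:
Path 1: Rr ← Tt → Mm → Pp
  Mm is a chain here and Mm is conditioned on, so the path is blocked at Mm.
Path 2: Rr ← Tt → Pp
  Tt is a fork and Tt is not conditioned on — no node blocks this path, so it is active.
Path 3: Rr ← Bb → Pp
  Bb is a fork here and Bb is conditioned on, so the path is blocked at Bb.
Because an active path exists, Rr and Pp are not d-separated.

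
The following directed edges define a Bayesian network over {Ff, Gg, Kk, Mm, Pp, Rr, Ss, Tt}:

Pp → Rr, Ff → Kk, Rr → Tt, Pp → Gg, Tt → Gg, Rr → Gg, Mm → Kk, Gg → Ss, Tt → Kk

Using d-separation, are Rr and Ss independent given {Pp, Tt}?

We examine all 3 paths between Rr and Ss:
  1. Rr → Tt → Gg → Ss — Tt:chain[blocks]; Gg:chain[open] ⇒ blocked
  2. Rr ← Pp → Gg → Ss — Pp:fork[blocks]; Gg:chain[open] ⇒ blocked
  3. Rr → Gg → Ss — Gg:chain[open] ⇒ active
Since the path Rr → Gg → Ss is active, Rr and Ss are not d-separated given {Pp, Tt}.

No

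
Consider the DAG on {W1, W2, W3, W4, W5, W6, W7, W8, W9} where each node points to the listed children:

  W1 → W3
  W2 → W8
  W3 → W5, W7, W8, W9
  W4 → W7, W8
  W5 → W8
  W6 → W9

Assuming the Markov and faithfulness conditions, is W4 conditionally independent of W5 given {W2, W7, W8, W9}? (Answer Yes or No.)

We examine all 4 paths between W4 and W5:
Path 1: W4 → W8 ← W3 → W5
  W8 is a collider and W8 is conditioned on, which opens it; W3 is a fork and W3 is not conditioned on — no node blocks this path, so it is active.
Path 2: W4 → W8 ← W5
  W8 is a collider and W8 is conditioned on, which opens it — no node blocks this path, so it is active.
Path 3: W4 → W7 ← W3 → W5
  W7 is a collider and W7 is conditioned on, which opens it; W3 is a fork and W3 is not conditioned on — no node blocks this path, so it is active.
Path 4: W4 → W7 ← W3 → W8 ← W5
  W7 is a collider and W7 is conditioned on, which opens it; W3 is a fork and W3 is not conditioned on; W8 is a collider and W8 is conditioned on, which opens it — no node blocks this path, so it is active.
Because an active path exists, W4 and W5 are not d-separated.

No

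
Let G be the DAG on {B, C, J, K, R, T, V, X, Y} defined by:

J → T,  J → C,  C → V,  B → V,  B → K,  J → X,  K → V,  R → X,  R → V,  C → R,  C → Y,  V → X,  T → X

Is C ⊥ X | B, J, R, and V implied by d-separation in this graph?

Yes

6 paths connect C and X; each must be blocked for d-separation to hold:
Path 1: C → V → X
  V is a chain here and V is conditioned on, so the path is blocked at V.
Path 2: C → V ← R → X
  R is a fork here and R is conditioned on, so the path is blocked at R.
Path 3: C ← J → X
  J is a fork here and J is conditioned on, so the path is blocked at J.
Path 4: C ← J → T → X
  J is a fork here and J is conditioned on, so the path is blocked at J.
Path 5: C → R → X
  R is a chain here and R is conditioned on, so the path is blocked at R.
Path 6: C → R → V → X
  R is a chain here and R is conditioned on, so the path is blocked at R.
Since every path is blocked, d-separation holds.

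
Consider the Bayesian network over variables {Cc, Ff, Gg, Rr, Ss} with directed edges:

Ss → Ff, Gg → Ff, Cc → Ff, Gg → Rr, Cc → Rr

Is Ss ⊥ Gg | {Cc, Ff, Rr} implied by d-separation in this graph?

We examine all 2 paths between Ss and Gg:
Path 1: Ss → Ff ← Gg
  Ff is a collider and Ff is conditioned on, which opens it — no node blocks this path, so it is active.
Path 2: Ss → Ff ← Cc → Rr ← Gg
  Cc is a fork here and Cc is conditioned on, so the path is blocked at Cc.
At least one path is unblocked, so d-separation fails.

No — Ss and Gg are not d-separated given {Cc, Ff, Rr}.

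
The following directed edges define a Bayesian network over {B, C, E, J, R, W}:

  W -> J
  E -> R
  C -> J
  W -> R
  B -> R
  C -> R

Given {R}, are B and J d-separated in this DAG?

No — B and J are not d-separated given {R}.

There are 2 undirected paths between B and J; checking each against the conditioning set {R}:
Path 1: B → R ← C → J
  R is a collider and R is conditioned on, which opens it; C is a fork and C is not conditioned on — no node blocks this path, so it is active.
Path 2: B → R ← W → J
  R is a collider and R is conditioned on, which opens it; W is a fork and W is not conditioned on — no node blocks this path, so it is active.
Because an active path exists, B and J are not d-separated.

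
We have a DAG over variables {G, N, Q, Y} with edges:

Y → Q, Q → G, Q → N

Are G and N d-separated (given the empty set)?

Only one path connects G and N:
Path 1: G ← Q → N
  Q is a fork and Q is not conditioned on — no node blocks this path, so it is active.
At least one path is unblocked, so d-separation fails.

No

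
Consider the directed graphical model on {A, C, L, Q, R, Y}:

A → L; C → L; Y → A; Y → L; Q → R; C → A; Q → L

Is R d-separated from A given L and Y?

No

We examine all 3 paths between R and A:
Path 1: R ← Q → L ← A
  Q is a fork and Q is not conditioned on; L is a collider and L is conditioned on, which opens it — no node blocks this path, so it is active.
Path 2: R ← Q → L ← C → A
  Q is a fork and Q is not conditioned on; L is a collider and L is conditioned on, which opens it; C is a fork and C is not conditioned on — no node blocks this path, so it is active.
Path 3: R ← Q → L ← Y → A
  Y is a fork here and Y is conditioned on, so the path is blocked at Y.
At least one path is unblocked, so d-separation fails.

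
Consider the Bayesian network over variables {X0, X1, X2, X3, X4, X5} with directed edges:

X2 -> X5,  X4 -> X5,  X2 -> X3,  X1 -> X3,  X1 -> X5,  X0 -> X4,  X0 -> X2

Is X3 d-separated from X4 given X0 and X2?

Enumerating the 4 paths from X3 to X4 and testing each for blocking by {X0, X2}:
  1. X3 ← X2 ← X0 → X4 — X2:chain[blocks]; X0:fork[blocks] ⇒ blocked
  2. X3 ← X2 → X5 ← X4 — X2:fork[blocks]; X5:collider[blocks] ⇒ blocked
  3. X3 ← X1 → X5 ← X2 ← X0 → X4 — X1:fork[open]; X5:collider[blocks]; X2:chain[blocks]; X0:fork[blocks] ⇒ blocked
  4. X3 ← X1 → X5 ← X4 — X1:fork[open]; X5:collider[blocks] ⇒ blocked
Every path is blocked, so X3 and X4 are d-separated given {X0, X2}.

Yes — X3 and X4 are d-separated given {X0, X2}.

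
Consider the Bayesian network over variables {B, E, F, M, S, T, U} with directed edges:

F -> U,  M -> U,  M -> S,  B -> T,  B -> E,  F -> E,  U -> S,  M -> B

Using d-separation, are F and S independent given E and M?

No

4 paths connect F and S; each must be blocked for d-separation to hold:
  1. F → E ← B ← M → U → S — E:collider[open]; B:chain[open]; M:fork[blocks]; U:chain[open] ⇒ blocked
  2. F → E ← B ← M → S — E:collider[open]; B:chain[open]; M:fork[blocks] ⇒ blocked
  3. F → U ← M → S — U:collider[blocks]; M:fork[blocks] ⇒ blocked
  4. F → U → S — U:chain[open] ⇒ active
At least one path is unblocked, so d-separation fails.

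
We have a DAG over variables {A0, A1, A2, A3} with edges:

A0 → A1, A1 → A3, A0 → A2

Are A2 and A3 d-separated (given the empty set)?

No

Only one path connects A2 and A3:
Path 1: A2 ← A0 → A1 → A3
  A0 is a fork and A0 is not conditioned on; A1 is a chain and A1 is not conditioned on — no node blocks this path, so it is active.
At least one path is unblocked, so d-separation fails.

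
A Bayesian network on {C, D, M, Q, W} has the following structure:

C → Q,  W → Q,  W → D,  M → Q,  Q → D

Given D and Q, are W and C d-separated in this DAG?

There are 2 undirected paths between W and C; checking each against the conditioning set {D, Q}:
Path 1: W → Q ← C
  Q is a collider and Q is conditioned on, which opens it — no node blocks this path, so it is active.
Path 2: W → D ← Q ← C
  Q is a chain here and Q is conditioned on, so the path is blocked at Q.
At least one path is unblocked, so d-separation fails.

No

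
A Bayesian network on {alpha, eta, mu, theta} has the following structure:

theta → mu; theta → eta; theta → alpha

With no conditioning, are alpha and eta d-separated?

Only one path connects alpha and eta:
Path 1: alpha ← theta → eta
  theta is a fork and theta is not conditioned on — no node blocks this path, so it is active.
Since the path alpha ← theta → eta is active, alpha and eta are not d-separated given ∅.

No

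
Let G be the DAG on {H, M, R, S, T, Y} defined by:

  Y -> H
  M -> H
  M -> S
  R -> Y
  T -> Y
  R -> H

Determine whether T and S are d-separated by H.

No

We examine all 2 paths between T and S:
Path 1: T → Y ← R → H ← M → S
  Y is a collider and its descendant H is conditioned on, which opens it; R is a fork and R is not conditioned on; H is a collider and H is conditioned on, which opens it; M is a fork and M is not conditioned on — no node blocks this path, so it is active.
Path 2: T → Y → H ← M → S
  Y is a chain and Y is not conditioned on; H is a collider and H is conditioned on, which opens it; M is a fork and M is not conditioned on — no node blocks this path, so it is active.
At least one path is unblocked, so d-separation fails.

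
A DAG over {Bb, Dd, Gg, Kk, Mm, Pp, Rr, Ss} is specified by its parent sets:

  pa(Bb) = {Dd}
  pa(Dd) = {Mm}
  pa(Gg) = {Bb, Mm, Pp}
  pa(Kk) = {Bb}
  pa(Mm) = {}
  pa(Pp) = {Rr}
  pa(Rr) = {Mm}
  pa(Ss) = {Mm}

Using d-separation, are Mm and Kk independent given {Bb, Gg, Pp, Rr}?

Yes

We examine all 3 paths between Mm and Kk:
Path 1: Mm → Rr → Pp → Gg ← Bb → Kk
  Rr is a chain here and Rr is conditioned on, so the path is blocked at Rr.
Path 2: Mm → Gg ← Bb → Kk
  Bb is a fork here and Bb is conditioned on, so the path is blocked at Bb.
Path 3: Mm → Dd → Bb → Kk
  Bb is a chain here and Bb is conditioned on, so the path is blocked at Bb.
All paths are blocked; Mm ⊥ Kk | {Bb, Gg, Pp, Rr} holds.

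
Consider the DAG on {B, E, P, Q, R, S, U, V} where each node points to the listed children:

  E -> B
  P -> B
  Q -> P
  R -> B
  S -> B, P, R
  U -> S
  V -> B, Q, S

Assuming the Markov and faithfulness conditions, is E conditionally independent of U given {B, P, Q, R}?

Enumerating the 6 paths from E to U and testing each for blocking by {B, P, Q, R}:
Path 1: E → B ← P ← Q ← V → S ← U
  P is a chain here and P is conditioned on, so the path is blocked at P.
Path 2: E → B ← P ← S ← U
  P is a chain here and P is conditioned on, so the path is blocked at P.
Path 3: E → B ← R ← S ← U
  R is a chain here and R is conditioned on, so the path is blocked at R.
Path 4: E → B ← S ← U
  B is a collider and B is conditioned on, which opens it; S is a chain and S is not conditioned on — no node blocks this path, so it is active.
Path 5: E → B ← V → Q → P ← S ← U
  Q is a chain here and Q is conditioned on, so the path is blocked at Q.
Path 6: E → B ← V → S ← U
  B is a collider and B is conditioned on, which opens it; V is a fork and V is not conditioned on; S is a collider and its descendant P is conditioned on, which opens it — no node blocks this path, so it is active.
At least one path is unblocked, so d-separation fails.

No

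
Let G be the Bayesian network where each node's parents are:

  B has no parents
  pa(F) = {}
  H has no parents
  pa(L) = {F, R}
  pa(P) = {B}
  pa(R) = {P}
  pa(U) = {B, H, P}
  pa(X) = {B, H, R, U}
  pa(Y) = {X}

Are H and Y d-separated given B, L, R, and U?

6 paths connect H and Y; each must be blocked for d-separation to hold:
Path 1: H → U ← P → R → X → Y
  R is a chain here and R is conditioned on, so the path is blocked at R.
Path 2: H → U ← P ← B → X → Y
  B is a fork here and B is conditioned on, so the path is blocked at B.
Path 3: H → U → X → Y
  U is a chain here and U is conditioned on, so the path is blocked at U.
Path 4: H → U ← B → P → R → X → Y
  B is a fork here and B is conditioned on, so the path is blocked at B.
Path 5: H → U ← B → X → Y
  B is a fork here and B is conditioned on, so the path is blocked at B.
Path 6: H → X → Y
  X is a chain and X is not conditioned on — no node blocks this path, so it is active.
Since the path H → X → Y is active, H and Y are not d-separated given {B, L, R, U}.

No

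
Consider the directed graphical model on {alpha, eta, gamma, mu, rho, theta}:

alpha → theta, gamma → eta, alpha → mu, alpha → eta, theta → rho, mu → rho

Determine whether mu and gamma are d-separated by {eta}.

There are 2 undirected paths between mu and gamma; checking each against the conditioning set {eta}:
Path 1: mu → rho ← theta ← alpha → eta ← gamma
  rho is a collider here and neither rho nor any of its descendants is conditioned on, so the collider stays closed — the path is blocked at rho.
Path 2: mu ← alpha → eta ← gamma
  alpha is a fork and alpha is not conditioned on; eta is a collider and eta is conditioned on, which opens it — no node blocks this path, so it is active.
At least one path is unblocked, so d-separation fails.

No — mu and gamma are not d-separated given {eta}.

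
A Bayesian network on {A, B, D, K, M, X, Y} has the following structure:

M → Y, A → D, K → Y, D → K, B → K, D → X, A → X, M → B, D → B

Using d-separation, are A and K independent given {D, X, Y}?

We examine all 6 paths between A and K:
Path 1: A → D → B ← M → Y ← K
  D is a chain here and D is conditioned on, so the path is blocked at D.
Path 2: A → D → B → K
  D is a chain here and D is conditioned on, so the path is blocked at D.
Path 3: A → D → K
  D is a chain here and D is conditioned on, so the path is blocked at D.
Path 4: A → X ← D → B ← M → Y ← K
  D is a fork here and D is conditioned on, so the path is blocked at D.
Path 5: A → X ← D → B → K
  D is a fork here and D is conditioned on, so the path is blocked at D.
Path 6: A → X ← D → K
  D is a fork here and D is conditioned on, so the path is blocked at D.
Since every path is blocked, d-separation holds.

Yes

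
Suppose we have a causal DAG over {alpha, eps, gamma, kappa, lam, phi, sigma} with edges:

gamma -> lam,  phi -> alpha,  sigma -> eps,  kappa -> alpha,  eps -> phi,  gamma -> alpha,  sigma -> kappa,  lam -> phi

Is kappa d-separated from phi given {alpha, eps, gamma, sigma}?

No

3 paths connect kappa and phi; each must be blocked for d-separation to hold:
Path 1: kappa ← sigma → eps → phi
  sigma is a fork here and sigma is conditioned on, so the path is blocked at sigma.
Path 2: kappa → alpha ← phi
  alpha is a collider and alpha is conditioned on, which opens it — no node blocks this path, so it is active.
Path 3: kappa → alpha ← gamma → lam → phi
  gamma is a fork here and gamma is conditioned on, so the path is blocked at gamma.
Because an active path exists, kappa and phi are not d-separated.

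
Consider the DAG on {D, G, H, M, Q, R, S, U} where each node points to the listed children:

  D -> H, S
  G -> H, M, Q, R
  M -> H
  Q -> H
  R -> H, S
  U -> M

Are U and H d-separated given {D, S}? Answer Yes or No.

No — U and H are not d-separated given {D, S}.

5 paths connect U and H; each must be blocked for d-separation to hold:
Path 1: U → M → H
  M is a chain and M is not conditioned on — no node blocks this path, so it is active.
Path 2: U → M ← G → H
  M is a collider here and neither M nor any of its descendants is conditioned on, so the collider stays closed — the path is blocked at M.
Path 3: U → M ← G → R → H
  M is a collider here and neither M nor any of its descendants is conditioned on, so the collider stays closed — the path is blocked at M.
Path 4: U → M ← G → R → S ← D → H
  M is a collider here and neither M nor any of its descendants is conditioned on, so the collider stays closed — the path is blocked at M.
Path 5: U → M ← G → Q → H
  M is a collider here and neither M nor any of its descendants is conditioned on, so the collider stays closed — the path is blocked at M.
Since the path U → M → H is active, U and H are not d-separated given {D, S}.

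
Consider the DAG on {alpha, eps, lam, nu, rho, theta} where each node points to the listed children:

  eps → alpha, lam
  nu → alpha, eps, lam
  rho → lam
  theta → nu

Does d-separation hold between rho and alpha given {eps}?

Yes — rho and alpha are d-separated given {eps}.

We examine all 4 paths between rho and alpha:
  1. rho → lam ← nu → alpha — lam:collider[blocks]; nu:fork[open] ⇒ blocked
  2. rho → lam ← nu → eps → alpha — lam:collider[blocks]; nu:fork[open]; eps:chain[blocks] ⇒ blocked
  3. rho → lam ← eps ← nu → alpha — lam:collider[blocks]; eps:chain[blocks]; nu:fork[open] ⇒ blocked
  4. rho → lam ← eps → alpha — lam:collider[blocks]; eps:fork[blocks] ⇒ blocked
Since every path is blocked, d-separation holds.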